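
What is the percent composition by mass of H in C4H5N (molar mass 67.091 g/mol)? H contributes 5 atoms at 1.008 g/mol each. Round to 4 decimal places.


pct = 100 * (n_elem * M_elem) / M_total
mass_contribution = 5 * 1.008 = 5.04 g/mol
pct = 100 * 5.04 / 67.091
pct = 7.51218494 %, rounded to 4 dp:

7.5122 %


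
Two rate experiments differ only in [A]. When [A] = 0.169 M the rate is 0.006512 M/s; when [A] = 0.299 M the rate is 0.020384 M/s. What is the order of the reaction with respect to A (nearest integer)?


Rate is proportional to [A]^n, so rate2/rate1 = ([A]2/[A]1)^n. Take logs to solve for n.
rate2/rate1 = 0.020384 / 0.006512 = 3.1302
[A]2/[A]1 = 0.299 / 0.169 = 1.7692
n = ln(3.1302) / ln(1.7692) = 2.0
Nearest integer order:

2


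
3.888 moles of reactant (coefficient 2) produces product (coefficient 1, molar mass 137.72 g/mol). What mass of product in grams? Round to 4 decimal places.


Use the coefficient ratio to convert reactant moles to product moles, then multiply by the product's molar mass.
moles_P = moles_R * (coeff_P / coeff_R) = 3.888 * (1/2) = 1.944
mass_P = moles_P * M_P = 1.944 * 137.72
mass_P = 267.72768 g, rounded to 4 dp:

267.7277 g


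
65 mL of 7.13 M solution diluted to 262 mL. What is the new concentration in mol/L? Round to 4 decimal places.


Dilution: M1*V1 = M2*V2, solve for M2.
M2 = M1*V1 / V2
M2 = 7.13 * 65 / 262
M2 = 463.45 / 262
M2 = 1.76889313 mol/L, rounded to 4 dp:

1.7689 mol/L


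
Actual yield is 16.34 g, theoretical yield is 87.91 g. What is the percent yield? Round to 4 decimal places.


% yield = 100 * actual / theoretical
% yield = 100 * 16.34 / 87.91
% yield = 18.58719145 %, rounded to 4 dp:

18.5872 %


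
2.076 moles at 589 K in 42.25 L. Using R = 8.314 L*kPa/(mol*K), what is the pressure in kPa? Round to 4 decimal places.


PV = nRT, solve for P = nRT / V.
nRT = 2.076 * 8.314 * 589 = 10166.0599
P = 10166.0599 / 42.25
P = 240.61680237 kPa, rounded to 4 dp:

240.6168 kPa


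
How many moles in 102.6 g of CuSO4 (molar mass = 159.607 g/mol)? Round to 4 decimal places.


n = mass / M
n = 102.6 / 159.607
n = 0.64282895 mol, rounded to 4 dp:

0.6428 mol


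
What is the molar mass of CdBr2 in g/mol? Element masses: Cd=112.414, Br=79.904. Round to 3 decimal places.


M = sum(count * atomic_mass) over atoms.
M = 1*112.414 + 2*79.904
M = 112.414 + 159.808
M = 272.222 g/mol, rounded to 3 dp:

272.222 g/mol


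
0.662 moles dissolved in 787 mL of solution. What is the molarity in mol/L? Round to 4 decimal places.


Convert volume to liters: V_L = V_mL / 1000.
V_L = 787 / 1000 = 0.787 L
M = n / V_L = 0.662 / 0.787
M = 0.841169 mol/L, rounded to 4 dp:

0.8412 mol/L


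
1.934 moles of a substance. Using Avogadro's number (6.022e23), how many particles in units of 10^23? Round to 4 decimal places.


N = n * NA, then divide by 1e23 for the requested units.
N / 1e23 = n * 6.022
N / 1e23 = 1.934 * 6.022
N / 1e23 = 11.646548, rounded to 4 dp:

11.6465


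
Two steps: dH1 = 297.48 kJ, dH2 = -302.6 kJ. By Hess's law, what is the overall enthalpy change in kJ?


Hess's law: enthalpy is a state function, so add the step enthalpies.
dH_total = dH1 + dH2 = 297.48 + (-302.6)
dH_total = -5.12 kJ:

-5.12 kJ


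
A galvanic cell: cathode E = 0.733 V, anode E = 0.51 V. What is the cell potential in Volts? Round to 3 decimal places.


Standard cell potential: E_cell = E_cathode - E_anode.
E_cell = 0.733 - (0.51)
E_cell = 0.223 V, rounded to 3 dp:

0.223 V


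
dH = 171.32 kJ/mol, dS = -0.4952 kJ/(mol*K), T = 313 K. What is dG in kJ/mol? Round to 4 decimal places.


Gibbs: dG = dH - T*dS (consistent units, dS already in kJ/(mol*K)).
T*dS = 313 * -0.4952 = -154.9976
dG = 171.32 - (-154.9976)
dG = 326.3176 kJ/mol, rounded to 4 dp:

326.3176 kJ/mol


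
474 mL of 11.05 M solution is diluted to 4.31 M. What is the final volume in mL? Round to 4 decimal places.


Dilution: M1*V1 = M2*V2, solve for V2.
V2 = M1*V1 / M2
V2 = 11.05 * 474 / 4.31
V2 = 5237.7 / 4.31
V2 = 1215.24361949 mL, rounded to 4 dp:

1215.2436 mL


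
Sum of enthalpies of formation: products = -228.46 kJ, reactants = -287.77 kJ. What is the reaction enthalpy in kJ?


dH_rxn = sum(dH_f products) - sum(dH_f reactants)
dH_rxn = -228.46 - (-287.77)
dH_rxn = 59.31 kJ:

59.31 kJ


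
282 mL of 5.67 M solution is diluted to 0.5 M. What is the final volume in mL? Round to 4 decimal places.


Dilution: M1*V1 = M2*V2, solve for V2.
V2 = M1*V1 / M2
V2 = 5.67 * 282 / 0.5
V2 = 1598.94 / 0.5
V2 = 3197.88 mL, rounded to 4 dp:

3197.8800 mL


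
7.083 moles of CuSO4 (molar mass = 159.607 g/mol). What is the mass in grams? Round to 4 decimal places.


mass = n * M
mass = 7.083 * 159.607
mass = 1130.496381 g, rounded to 4 dp:

1130.4964 g


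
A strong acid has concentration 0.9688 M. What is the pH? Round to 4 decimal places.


A strong acid dissociates completely, so [H+] equals the given concentration.
pH = -log10([H+]) = -log10(0.9688)
pH = 0.01376587, rounded to 4 dp:

0.0138


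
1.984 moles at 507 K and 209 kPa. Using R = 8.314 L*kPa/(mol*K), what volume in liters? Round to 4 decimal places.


PV = nRT, solve for V = nRT / P.
nRT = 1.984 * 8.314 * 507 = 8362.9528
V = 8362.9528 / 209
V = 40.01412823 L, rounded to 4 dp:

40.0141 L


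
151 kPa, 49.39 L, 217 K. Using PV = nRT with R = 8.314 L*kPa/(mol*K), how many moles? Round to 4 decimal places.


PV = nRT, solve for n = PV / (RT).
PV = 151 * 49.39 = 7457.89
RT = 8.314 * 217 = 1804.138
n = 7457.89 / 1804.138
n = 4.13376915 mol, rounded to 4 dp:

4.1338 mol


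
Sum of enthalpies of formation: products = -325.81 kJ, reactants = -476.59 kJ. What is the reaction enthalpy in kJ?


dH_rxn = sum(dH_f products) - sum(dH_f reactants)
dH_rxn = -325.81 - (-476.59)
dH_rxn = 150.78 kJ:

150.78 kJ


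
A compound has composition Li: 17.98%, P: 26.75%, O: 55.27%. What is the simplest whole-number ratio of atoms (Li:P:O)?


Assume 100 g of compound, divide each mass% by atomic mass to get moles, then normalize by the smallest to get a raw atom ratio.
Moles per 100 g: Li: 17.98/6.941 = 2.5904, P: 26.75/30.974 = 0.8636, O: 55.27/15.999 = 3.4546
Raw ratio (divide by min = 0.8636): Li: 2.999, P: 1.0, O: 4.0
Multiply by 1 to clear fractions: Li: 2.999 ~= 3, P: 1.0 ~= 1, O: 4.0 ~= 4
Reduce by GCD to get the simplest whole-number ratio:

3:1:4


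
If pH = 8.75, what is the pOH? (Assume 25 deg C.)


At 25 deg C, pH + pOH = 14.
pOH = 14 - pH = 14 - 8.75
pOH = 5.25:

5.25


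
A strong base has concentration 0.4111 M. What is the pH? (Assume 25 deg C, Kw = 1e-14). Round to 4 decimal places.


A strong base dissociates completely, so [OH-] equals the given concentration.
pOH = -log10([OH-]) = -log10(0.4111) = 0.386053
pH = 14 - pOH = 14 - 0.386053
pH = 13.613947, rounded to 4 dp:

13.6139


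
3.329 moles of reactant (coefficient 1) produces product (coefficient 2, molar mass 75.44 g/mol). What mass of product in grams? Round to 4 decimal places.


Use the coefficient ratio to convert reactant moles to product moles, then multiply by the product's molar mass.
moles_P = moles_R * (coeff_P / coeff_R) = 3.329 * (2/1) = 6.658
mass_P = moles_P * M_P = 6.658 * 75.44
mass_P = 502.27952 g, rounded to 4 dp:

502.2795 g


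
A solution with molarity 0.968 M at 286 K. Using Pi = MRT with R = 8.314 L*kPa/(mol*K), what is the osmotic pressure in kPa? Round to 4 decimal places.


Osmotic pressure (van't Hoff): Pi = M*R*T.
RT = 8.314 * 286 = 2377.804
Pi = 0.968 * 2377.804
Pi = 2301.714272 kPa, rounded to 4 dp:

2301.7143 kPa


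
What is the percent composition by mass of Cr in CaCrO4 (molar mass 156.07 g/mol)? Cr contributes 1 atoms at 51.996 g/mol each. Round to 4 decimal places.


pct = 100 * (n_elem * M_elem) / M_total
mass_contribution = 1 * 51.996 = 51.996 g/mol
pct = 100 * 51.996 / 156.07
pct = 33.31581982 %, rounded to 4 dp:

33.3158 %


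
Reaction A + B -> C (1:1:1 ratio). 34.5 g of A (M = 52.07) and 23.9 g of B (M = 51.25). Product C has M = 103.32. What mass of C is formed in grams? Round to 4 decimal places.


Find moles of each reactant; the smaller value is the limiting reagent in a 1:1:1 reaction, so moles_C equals moles of the limiter.
n_A = mass_A / M_A = 34.5 / 52.07 = 0.66257 mol
n_B = mass_B / M_B = 23.9 / 51.25 = 0.466341 mol
Limiting reagent: B (smaller), n_limiting = 0.466341 mol
mass_C = n_limiting * M_C = 0.466341 * 103.32
mass_C = 48.18235212 g, rounded to 4 dp:

48.1824 g


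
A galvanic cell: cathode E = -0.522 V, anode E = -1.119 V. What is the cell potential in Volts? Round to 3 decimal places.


Standard cell potential: E_cell = E_cathode - E_anode.
E_cell = -0.522 - (-1.119)
E_cell = 0.597 V, rounded to 3 dp:

0.597 V


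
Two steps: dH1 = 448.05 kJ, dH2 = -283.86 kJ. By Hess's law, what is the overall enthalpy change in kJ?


Hess's law: enthalpy is a state function, so add the step enthalpies.
dH_total = dH1 + dH2 = 448.05 + (-283.86)
dH_total = 164.19 kJ:

164.19 kJ


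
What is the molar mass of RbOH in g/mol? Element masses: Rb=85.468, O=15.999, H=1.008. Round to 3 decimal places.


M = sum(count * atomic_mass) over atoms.
M = 1*85.468 + 1*15.999 + 1*1.008
M = 85.468 + 15.999 + 1.008
M = 102.475 g/mol, rounded to 3 dp:

102.475 g/mol


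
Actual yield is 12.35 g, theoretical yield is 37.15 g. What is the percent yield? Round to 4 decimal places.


% yield = 100 * actual / theoretical
% yield = 100 * 12.35 / 37.15
% yield = 33.243607 %, rounded to 4 dp:

33.2436 %


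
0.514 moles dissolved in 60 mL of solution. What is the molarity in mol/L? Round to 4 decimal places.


Convert volume to liters: V_L = V_mL / 1000.
V_L = 60 / 1000 = 0.06 L
M = n / V_L = 0.514 / 0.06
M = 8.56666667 mol/L, rounded to 4 dp:

8.5667 mol/L


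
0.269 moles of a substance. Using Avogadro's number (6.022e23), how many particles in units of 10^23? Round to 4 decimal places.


N = n * NA, then divide by 1e23 for the requested units.
N / 1e23 = n * 6.022
N / 1e23 = 0.269 * 6.022
N / 1e23 = 1.619918, rounded to 4 dp:

1.6199


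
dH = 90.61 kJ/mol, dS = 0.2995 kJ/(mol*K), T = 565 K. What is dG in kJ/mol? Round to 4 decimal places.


Gibbs: dG = dH - T*dS (consistent units, dS already in kJ/(mol*K)).
T*dS = 565 * 0.2995 = 169.2175
dG = 90.61 - (169.2175)
dG = -78.6075 kJ/mol, rounded to 4 dp:

-78.6075 kJ/mol


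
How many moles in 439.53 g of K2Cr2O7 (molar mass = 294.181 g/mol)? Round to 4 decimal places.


n = mass / M
n = 439.53 / 294.181
n = 1.49408018 mol, rounded to 4 dp:

1.4941 mol


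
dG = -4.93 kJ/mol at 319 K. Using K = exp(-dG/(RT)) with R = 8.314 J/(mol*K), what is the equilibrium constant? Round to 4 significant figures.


dG is in kJ/mol; multiply by 1000 to match R in J/(mol*K).
RT = 8.314 * 319 = 2652.166 J/mol
exponent = -dG*1000 / (RT) = -(-4.93*1000) / 2652.166 = 1.85885801
K = exp(1.85885801)
K = 6.4164051, rounded to 4 significant figures:

6.416


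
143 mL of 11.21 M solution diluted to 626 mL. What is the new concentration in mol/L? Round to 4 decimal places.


Dilution: M1*V1 = M2*V2, solve for M2.
M2 = M1*V1 / V2
M2 = 11.21 * 143 / 626
M2 = 1603.03 / 626
M2 = 2.5607508 mol/L, rounded to 4 dp:

2.5608 mol/L


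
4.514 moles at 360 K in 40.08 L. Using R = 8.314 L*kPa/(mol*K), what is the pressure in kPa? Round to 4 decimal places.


PV = nRT, solve for P = nRT / V.
nRT = 4.514 * 8.314 * 360 = 13510.5826
P = 13510.5826 / 40.08
P = 337.09038423 kPa, rounded to 4 dp:

337.0904 kPa


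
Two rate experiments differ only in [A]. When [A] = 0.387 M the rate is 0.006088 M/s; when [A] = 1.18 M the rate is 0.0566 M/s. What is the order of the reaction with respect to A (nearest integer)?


Rate is proportional to [A]^n, so rate2/rate1 = ([A]2/[A]1)^n. Take logs to solve for n.
rate2/rate1 = 0.0566 / 0.006088 = 9.297
[A]2/[A]1 = 1.18 / 0.387 = 3.0491
n = ln(9.297) / ln(3.0491) = 2.0
Nearest integer order:

2


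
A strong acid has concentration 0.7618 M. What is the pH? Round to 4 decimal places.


A strong acid dissociates completely, so [H+] equals the given concentration.
pH = -log10([H+]) = -log10(0.7618)
pH = 0.11815903, rounded to 4 dp:

0.1182


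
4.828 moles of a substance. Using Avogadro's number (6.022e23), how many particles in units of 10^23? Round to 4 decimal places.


N = n * NA, then divide by 1e23 for the requested units.
N / 1e23 = n * 6.022
N / 1e23 = 4.828 * 6.022
N / 1e23 = 29.074216, rounded to 4 dp:

29.0742


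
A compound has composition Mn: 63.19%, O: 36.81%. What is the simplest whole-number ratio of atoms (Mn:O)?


Assume 100 g of compound, divide each mass% by atomic mass to get moles, then normalize by the smallest to get a raw atom ratio.
Moles per 100 g: Mn: 63.19/54.938 = 1.1502, O: 36.81/15.999 = 2.3008
Raw ratio (divide by min = 1.1502): Mn: 1.0, O: 2.0
Multiply by 1 to clear fractions: Mn: 1.0 ~= 1, O: 2.0 ~= 2
Reduce by GCD to get the simplest whole-number ratio:

1:2


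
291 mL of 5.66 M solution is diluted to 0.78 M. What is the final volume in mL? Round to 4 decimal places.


Dilution: M1*V1 = M2*V2, solve for V2.
V2 = M1*V1 / M2
V2 = 5.66 * 291 / 0.78
V2 = 1647.06 / 0.78
V2 = 2111.61538462 mL, rounded to 4 dp:

2111.6154 mL


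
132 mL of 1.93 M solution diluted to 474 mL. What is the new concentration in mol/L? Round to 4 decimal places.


Dilution: M1*V1 = M2*V2, solve for M2.
M2 = M1*V1 / V2
M2 = 1.93 * 132 / 474
M2 = 254.76 / 474
M2 = 0.53746835 mol/L, rounded to 4 dp:

0.5375 mol/L


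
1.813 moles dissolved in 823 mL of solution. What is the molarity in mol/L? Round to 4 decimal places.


Convert volume to liters: V_L = V_mL / 1000.
V_L = 823 / 1000 = 0.823 L
M = n / V_L = 1.813 / 0.823
M = 2.20291616 mol/L, rounded to 4 dp:

2.2029 mol/L


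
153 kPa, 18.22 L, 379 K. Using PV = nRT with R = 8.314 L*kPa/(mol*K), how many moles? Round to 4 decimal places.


PV = nRT, solve for n = PV / (RT).
PV = 153 * 18.22 = 2787.66
RT = 8.314 * 379 = 3151.006
n = 2787.66 / 3151.006
n = 0.88468889 mol, rounded to 4 dp:

0.8847 mol


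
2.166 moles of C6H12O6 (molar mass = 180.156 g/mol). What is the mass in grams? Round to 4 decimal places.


mass = n * M
mass = 2.166 * 180.156
mass = 390.217896 g, rounded to 4 dp:

390.2179 g


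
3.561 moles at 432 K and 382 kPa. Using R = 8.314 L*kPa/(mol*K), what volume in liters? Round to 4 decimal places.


PV = nRT, solve for V = nRT / P.
nRT = 3.561 * 8.314 * 432 = 12789.8585
V = 12789.8585 / 382
V = 33.48130497 L, rounded to 4 dp:

33.4813 L


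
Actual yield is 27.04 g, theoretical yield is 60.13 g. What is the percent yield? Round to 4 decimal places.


% yield = 100 * actual / theoretical
% yield = 100 * 27.04 / 60.13
% yield = 44.96923333 %, rounded to 4 dp:

44.9692 %


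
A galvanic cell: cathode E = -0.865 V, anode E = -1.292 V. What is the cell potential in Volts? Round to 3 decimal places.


Standard cell potential: E_cell = E_cathode - E_anode.
E_cell = -0.865 - (-1.292)
E_cell = 0.427 V, rounded to 3 dp:

0.427 V


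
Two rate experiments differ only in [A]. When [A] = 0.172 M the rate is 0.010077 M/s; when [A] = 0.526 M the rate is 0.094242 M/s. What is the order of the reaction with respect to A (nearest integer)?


Rate is proportional to [A]^n, so rate2/rate1 = ([A]2/[A]1)^n. Take logs to solve for n.
rate2/rate1 = 0.094242 / 0.010077 = 9.3522
[A]2/[A]1 = 0.526 / 0.172 = 3.0581
n = ln(9.3522) / ln(3.0581) = 2.0
Nearest integer order:

2


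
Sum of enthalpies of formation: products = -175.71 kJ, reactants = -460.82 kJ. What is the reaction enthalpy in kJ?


dH_rxn = sum(dH_f products) - sum(dH_f reactants)
dH_rxn = -175.71 - (-460.82)
dH_rxn = 285.11 kJ:

285.11 kJ


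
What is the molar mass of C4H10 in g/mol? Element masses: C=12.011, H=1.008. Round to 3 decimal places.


M = sum(count * atomic_mass) over atoms.
M = 4*12.011 + 10*1.008
M = 48.044 + 10.08
M = 58.124 g/mol, rounded to 3 dp:

58.124 g/mol


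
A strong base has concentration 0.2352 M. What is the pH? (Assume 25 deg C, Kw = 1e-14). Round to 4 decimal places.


A strong base dissociates completely, so [OH-] equals the given concentration.
pOH = -log10([OH-]) = -log10(0.2352) = 0.628563
pH = 14 - pOH = 14 - 0.628563
pH = 13.371437, rounded to 4 dp:

13.3714


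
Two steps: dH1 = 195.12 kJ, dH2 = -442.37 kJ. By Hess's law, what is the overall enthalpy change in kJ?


Hess's law: enthalpy is a state function, so add the step enthalpies.
dH_total = dH1 + dH2 = 195.12 + (-442.37)
dH_total = -247.25 kJ:

-247.25 kJ


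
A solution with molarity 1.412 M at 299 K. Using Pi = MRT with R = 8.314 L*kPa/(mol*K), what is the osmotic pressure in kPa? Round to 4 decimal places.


Osmotic pressure (van't Hoff): Pi = M*R*T.
RT = 8.314 * 299 = 2485.886
Pi = 1.412 * 2485.886
Pi = 3510.071032 kPa, rounded to 4 dp:

3510.0710 kPa


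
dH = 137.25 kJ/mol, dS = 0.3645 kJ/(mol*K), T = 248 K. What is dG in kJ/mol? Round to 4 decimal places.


Gibbs: dG = dH - T*dS (consistent units, dS already in kJ/(mol*K)).
T*dS = 248 * 0.3645 = 90.396
dG = 137.25 - (90.396)
dG = 46.854 kJ/mol, rounded to 4 dp:

46.8540 kJ/mol


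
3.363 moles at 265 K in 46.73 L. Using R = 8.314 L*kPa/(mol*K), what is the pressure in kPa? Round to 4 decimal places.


PV = nRT, solve for P = nRT / V.
nRT = 3.363 * 8.314 * 265 = 7409.3952
P = 7409.3952 / 46.73
P = 158.55756901 kPa, rounded to 4 dp:

158.5576 kPa


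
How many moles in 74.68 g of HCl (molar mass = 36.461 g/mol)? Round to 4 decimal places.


n = mass / M
n = 74.68 / 36.461
n = 2.0482159 mol, rounded to 4 dp:

2.0482 mol


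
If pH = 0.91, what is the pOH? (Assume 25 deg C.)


At 25 deg C, pH + pOH = 14.
pOH = 14 - pH = 14 - 0.91
pOH = 13.09:

13.09


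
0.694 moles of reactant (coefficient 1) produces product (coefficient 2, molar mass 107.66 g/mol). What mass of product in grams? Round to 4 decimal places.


Use the coefficient ratio to convert reactant moles to product moles, then multiply by the product's molar mass.
moles_P = moles_R * (coeff_P / coeff_R) = 0.694 * (2/1) = 1.388
mass_P = moles_P * M_P = 1.388 * 107.66
mass_P = 149.43208 g, rounded to 4 dp:

149.4321 g


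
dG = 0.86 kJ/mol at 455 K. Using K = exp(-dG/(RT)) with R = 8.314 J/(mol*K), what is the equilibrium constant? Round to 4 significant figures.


dG is in kJ/mol; multiply by 1000 to match R in J/(mol*K).
RT = 8.314 * 455 = 3782.87 J/mol
exponent = -dG*1000 / (RT) = -(0.86*1000) / 3782.87 = -0.22734062
K = exp(-0.22734062)
K = 0.79664938, rounded to 4 significant figures:

0.7966


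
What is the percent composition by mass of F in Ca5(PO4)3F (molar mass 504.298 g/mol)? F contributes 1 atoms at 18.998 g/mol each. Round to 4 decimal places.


pct = 100 * (n_elem * M_elem) / M_total
mass_contribution = 1 * 18.998 = 18.998 g/mol
pct = 100 * 18.998 / 504.298
pct = 3.767217 %, rounded to 4 dp:

3.7672 %


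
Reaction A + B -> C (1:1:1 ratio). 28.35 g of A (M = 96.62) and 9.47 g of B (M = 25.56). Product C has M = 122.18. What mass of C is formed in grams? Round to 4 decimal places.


Find moles of each reactant; the smaller value is the limiting reagent in a 1:1:1 reaction, so moles_C equals moles of the limiter.
n_A = mass_A / M_A = 28.35 / 96.62 = 0.293418 mol
n_B = mass_B / M_B = 9.47 / 25.56 = 0.370501 mol
Limiting reagent: A (smaller), n_limiting = 0.293418 mol
mass_C = n_limiting * M_C = 0.293418 * 122.18
mass_C = 35.84981124 g, rounded to 4 dp:

35.8498 g


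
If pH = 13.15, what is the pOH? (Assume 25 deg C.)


At 25 deg C, pH + pOH = 14.
pOH = 14 - pH = 14 - 13.15
pOH = 0.85:

0.85


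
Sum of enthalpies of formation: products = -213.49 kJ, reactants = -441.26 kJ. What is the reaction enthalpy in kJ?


dH_rxn = sum(dH_f products) - sum(dH_f reactants)
dH_rxn = -213.49 - (-441.26)
dH_rxn = 227.77 kJ:

227.77 kJ


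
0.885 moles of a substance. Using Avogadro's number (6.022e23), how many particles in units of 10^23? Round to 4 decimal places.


N = n * NA, then divide by 1e23 for the requested units.
N / 1e23 = n * 6.022
N / 1e23 = 0.885 * 6.022
N / 1e23 = 5.32947, rounded to 4 dp:

5.3295


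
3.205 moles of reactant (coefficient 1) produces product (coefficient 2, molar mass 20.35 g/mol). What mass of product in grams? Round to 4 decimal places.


Use the coefficient ratio to convert reactant moles to product moles, then multiply by the product's molar mass.
moles_P = moles_R * (coeff_P / coeff_R) = 3.205 * (2/1) = 6.41
mass_P = moles_P * M_P = 6.41 * 20.35
mass_P = 130.4435 g, rounded to 4 dp:

130.4435 g


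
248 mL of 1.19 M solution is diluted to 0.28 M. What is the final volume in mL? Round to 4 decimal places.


Dilution: M1*V1 = M2*V2, solve for V2.
V2 = M1*V1 / M2
V2 = 1.19 * 248 / 0.28
V2 = 295.12 / 0.28
V2 = 1054.0 mL, rounded to 4 dp:

1054.0000 mL


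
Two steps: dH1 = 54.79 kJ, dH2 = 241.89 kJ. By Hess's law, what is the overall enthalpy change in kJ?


Hess's law: enthalpy is a state function, so add the step enthalpies.
dH_total = dH1 + dH2 = 54.79 + (241.89)
dH_total = 296.68 kJ:

296.68 kJ


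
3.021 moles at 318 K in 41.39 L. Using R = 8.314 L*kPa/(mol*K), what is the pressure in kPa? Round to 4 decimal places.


PV = nRT, solve for P = nRT / V.
nRT = 3.021 * 8.314 * 318 = 7987.0769
P = 7987.0769 / 41.39
P = 192.9711742 kPa, rounded to 4 dp:

192.9712 kPa


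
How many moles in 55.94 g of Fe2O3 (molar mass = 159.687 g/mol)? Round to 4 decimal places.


n = mass / M
n = 55.94 / 159.687
n = 0.35031029 mol, rounded to 4 dp:

0.3503 mol


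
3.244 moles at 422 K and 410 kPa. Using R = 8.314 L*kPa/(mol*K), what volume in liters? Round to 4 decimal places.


PV = nRT, solve for V = nRT / P.
nRT = 3.244 * 8.314 * 422 = 11381.6
V = 11381.6 / 410
V = 27.76 L, rounded to 4 dp:

27.7600 L


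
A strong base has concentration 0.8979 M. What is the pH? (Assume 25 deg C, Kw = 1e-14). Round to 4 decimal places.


A strong base dissociates completely, so [OH-] equals the given concentration.
pOH = -log10([OH-]) = -log10(0.8979) = 0.046772
pH = 14 - pOH = 14 - 0.046772
pH = 13.953228, rounded to 4 dp:

13.9532


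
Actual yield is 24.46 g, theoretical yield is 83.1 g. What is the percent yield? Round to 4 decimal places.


% yield = 100 * actual / theoretical
% yield = 100 * 24.46 / 83.1
% yield = 29.43441637 %, rounded to 4 dp:

29.4344 %


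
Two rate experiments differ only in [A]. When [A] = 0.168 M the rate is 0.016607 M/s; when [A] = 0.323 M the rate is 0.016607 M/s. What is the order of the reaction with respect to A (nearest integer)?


Rate is proportional to [A]^n, so rate2/rate1 = ([A]2/[A]1)^n. Take logs to solve for n.
rate2/rate1 = 0.016607 / 0.016607 = 1.0
[A]2/[A]1 = 0.323 / 0.168 = 1.9226
n = ln(1.0) / ln(1.9226) = 0.0
Nearest integer order:

0


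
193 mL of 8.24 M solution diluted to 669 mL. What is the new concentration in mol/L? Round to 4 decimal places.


Dilution: M1*V1 = M2*V2, solve for M2.
M2 = M1*V1 / V2
M2 = 8.24 * 193 / 669
M2 = 1590.32 / 669
M2 = 2.37715994 mol/L, rounded to 4 dp:

2.3772 mol/L


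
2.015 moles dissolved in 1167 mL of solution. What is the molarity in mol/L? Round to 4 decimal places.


Convert volume to liters: V_L = V_mL / 1000.
V_L = 1167 / 1000 = 1.167 L
M = n / V_L = 2.015 / 1.167
M = 1.72664953 mol/L, rounded to 4 dp:

1.7266 mol/L


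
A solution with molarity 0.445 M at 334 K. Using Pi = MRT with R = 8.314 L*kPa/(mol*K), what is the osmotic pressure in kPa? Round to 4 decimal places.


Osmotic pressure (van't Hoff): Pi = M*R*T.
RT = 8.314 * 334 = 2776.876
Pi = 0.445 * 2776.876
Pi = 1235.70982 kPa, rounded to 4 dp:

1235.7098 kPa


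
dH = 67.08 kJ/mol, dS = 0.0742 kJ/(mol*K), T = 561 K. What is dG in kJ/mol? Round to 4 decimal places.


Gibbs: dG = dH - T*dS (consistent units, dS already in kJ/(mol*K)).
T*dS = 561 * 0.0742 = 41.6262
dG = 67.08 - (41.6262)
dG = 25.4538 kJ/mol, rounded to 4 dp:

25.4538 kJ/mol


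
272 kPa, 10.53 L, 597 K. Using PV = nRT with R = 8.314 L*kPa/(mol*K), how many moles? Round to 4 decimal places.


PV = nRT, solve for n = PV / (RT).
PV = 272 * 10.53 = 2864.16
RT = 8.314 * 597 = 4963.458
n = 2864.16 / 4963.458
n = 0.57704931 mol, rounded to 4 dp:

0.5770 mol


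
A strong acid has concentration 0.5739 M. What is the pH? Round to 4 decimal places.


A strong acid dissociates completely, so [H+] equals the given concentration.
pH = -log10([H+]) = -log10(0.5739)
pH = 0.24116378, rounded to 4 dp:

0.2412


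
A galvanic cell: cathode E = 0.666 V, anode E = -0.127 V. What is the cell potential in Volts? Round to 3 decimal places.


Standard cell potential: E_cell = E_cathode - E_anode.
E_cell = 0.666 - (-0.127)
E_cell = 0.793 V, rounded to 3 dp:

0.793 V


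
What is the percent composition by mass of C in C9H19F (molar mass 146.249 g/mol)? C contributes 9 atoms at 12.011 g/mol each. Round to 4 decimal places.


pct = 100 * (n_elem * M_elem) / M_total
mass_contribution = 9 * 12.011 = 108.099 g/mol
pct = 100 * 108.099 / 146.249
pct = 73.91435155 %, rounded to 4 dp:

73.9144 %


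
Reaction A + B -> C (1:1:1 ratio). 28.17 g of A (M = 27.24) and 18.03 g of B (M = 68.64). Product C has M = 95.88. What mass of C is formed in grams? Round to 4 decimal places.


Find moles of each reactant; the smaller value is the limiting reagent in a 1:1:1 reaction, so moles_C equals moles of the limiter.
n_A = mass_A / M_A = 28.17 / 27.24 = 1.034141 mol
n_B = mass_B / M_B = 18.03 / 68.64 = 0.262675 mol
Limiting reagent: B (smaller), n_limiting = 0.262675 mol
mass_C = n_limiting * M_C = 0.262675 * 95.88
mass_C = 25.185279 g, rounded to 4 dp:

25.1853 g


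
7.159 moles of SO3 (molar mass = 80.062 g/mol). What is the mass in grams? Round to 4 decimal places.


mass = n * M
mass = 7.159 * 80.062
mass = 573.163858 g, rounded to 4 dp:

573.1639 g


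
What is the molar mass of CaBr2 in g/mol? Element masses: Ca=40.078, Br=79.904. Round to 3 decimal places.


M = sum(count * atomic_mass) over atoms.
M = 1*40.078 + 2*79.904
M = 40.078 + 159.808
M = 199.886 g/mol, rounded to 3 dp:

199.886 g/mol


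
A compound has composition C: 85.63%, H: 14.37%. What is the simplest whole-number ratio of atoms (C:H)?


Assume 100 g of compound, divide each mass% by atomic mass to get moles, then normalize by the smallest to get a raw atom ratio.
Moles per 100 g: C: 85.63/12.011 = 7.1293, H: 14.37/1.008 = 14.256
Raw ratio (divide by min = 7.1293): C: 1.0, H: 2.0
Multiply by 1 to clear fractions: C: 1.0 ~= 1, H: 2.0 ~= 2
Reduce by GCD to get the simplest whole-number ratio:

1:2


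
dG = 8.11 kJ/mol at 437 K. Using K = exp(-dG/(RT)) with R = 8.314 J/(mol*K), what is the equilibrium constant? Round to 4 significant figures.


dG is in kJ/mol; multiply by 1000 to match R in J/(mol*K).
RT = 8.314 * 437 = 3633.218 J/mol
exponent = -dG*1000 / (RT) = -(8.11*1000) / 3633.218 = -2.23218095
K = exp(-2.23218095)
K = 0.10729417, rounded to 4 significant figures:

0.1073


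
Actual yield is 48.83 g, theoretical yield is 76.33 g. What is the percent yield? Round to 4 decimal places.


% yield = 100 * actual / theoretical
% yield = 100 * 48.83 / 76.33
% yield = 63.97222586 %, rounded to 4 dp:

63.9722 %


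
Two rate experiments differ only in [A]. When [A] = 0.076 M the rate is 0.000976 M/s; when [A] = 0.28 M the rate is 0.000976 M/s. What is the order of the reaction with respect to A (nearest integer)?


Rate is proportional to [A]^n, so rate2/rate1 = ([A]2/[A]1)^n. Take logs to solve for n.
rate2/rate1 = 0.000976 / 0.000976 = 1.0
[A]2/[A]1 = 0.28 / 0.076 = 3.6842
n = ln(1.0) / ln(3.6842) = 0.0
Nearest integer order:

0


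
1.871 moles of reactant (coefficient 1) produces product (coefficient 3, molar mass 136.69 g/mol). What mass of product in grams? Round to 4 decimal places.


Use the coefficient ratio to convert reactant moles to product moles, then multiply by the product's molar mass.
moles_P = moles_R * (coeff_P / coeff_R) = 1.871 * (3/1) = 5.613
mass_P = moles_P * M_P = 5.613 * 136.69
mass_P = 767.24097 g, rounded to 4 dp:

767.2410 g


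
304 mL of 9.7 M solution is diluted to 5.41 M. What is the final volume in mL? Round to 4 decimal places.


Dilution: M1*V1 = M2*V2, solve for V2.
V2 = M1*V1 / M2
V2 = 9.7 * 304 / 5.41
V2 = 2948.8 / 5.41
V2 = 545.06469501 mL, rounded to 4 dp:

545.0647 mL


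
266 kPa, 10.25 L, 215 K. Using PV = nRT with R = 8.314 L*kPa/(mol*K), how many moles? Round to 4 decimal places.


PV = nRT, solve for n = PV / (RT).
PV = 266 * 10.25 = 2726.5
RT = 8.314 * 215 = 1787.51
n = 2726.5 / 1787.51
n = 1.52530615 mol, rounded to 4 dp:

1.5253 mol


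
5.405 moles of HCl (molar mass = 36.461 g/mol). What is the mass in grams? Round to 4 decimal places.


mass = n * M
mass = 5.405 * 36.461
mass = 197.071705 g, rounded to 4 dp:

197.0717 g


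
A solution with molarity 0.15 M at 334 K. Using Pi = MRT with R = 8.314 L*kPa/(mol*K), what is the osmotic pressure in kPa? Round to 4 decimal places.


Osmotic pressure (van't Hoff): Pi = M*R*T.
RT = 8.314 * 334 = 2776.876
Pi = 0.15 * 2776.876
Pi = 416.5314 kPa, rounded to 4 dp:

416.5314 kPa


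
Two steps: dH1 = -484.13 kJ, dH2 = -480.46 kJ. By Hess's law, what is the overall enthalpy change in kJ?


Hess's law: enthalpy is a state function, so add the step enthalpies.
dH_total = dH1 + dH2 = -484.13 + (-480.46)
dH_total = -964.59 kJ:

-964.59 kJ


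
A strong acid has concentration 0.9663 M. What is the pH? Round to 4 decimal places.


A strong acid dissociates completely, so [H+] equals the given concentration.
pH = -log10([H+]) = -log10(0.9663)
pH = 0.01488802, rounded to 4 dp:

0.0149


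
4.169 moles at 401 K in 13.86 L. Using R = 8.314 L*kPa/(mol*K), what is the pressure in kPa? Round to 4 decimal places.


PV = nRT, solve for P = nRT / V.
nRT = 4.169 * 8.314 * 401 = 13899.0875
P = 13899.0875 / 13.86
P = 1002.82016595 kPa, rounded to 4 dp:

1002.8202 kPa


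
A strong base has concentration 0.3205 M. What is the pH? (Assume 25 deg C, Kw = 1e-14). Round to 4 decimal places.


A strong base dissociates completely, so [OH-] equals the given concentration.
pOH = -log10([OH-]) = -log10(0.3205) = 0.494172
pH = 14 - pOH = 14 - 0.494172
pH = 13.505828, rounded to 4 dp:

13.5058


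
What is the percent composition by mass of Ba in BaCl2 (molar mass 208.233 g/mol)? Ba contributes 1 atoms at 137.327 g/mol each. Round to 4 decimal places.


pct = 100 * (n_elem * M_elem) / M_total
mass_contribution = 1 * 137.327 = 137.327 g/mol
pct = 100 * 137.327 / 208.233
pct = 65.9487209 %, rounded to 4 dp:

65.9487 %


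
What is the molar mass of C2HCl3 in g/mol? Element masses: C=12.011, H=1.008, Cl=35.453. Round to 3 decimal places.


M = sum(count * atomic_mass) over atoms.
M = 2*12.011 + 1*1.008 + 3*35.453
M = 24.022 + 1.008 + 106.359
M = 131.389 g/mol, rounded to 3 dp:

131.389 g/mol


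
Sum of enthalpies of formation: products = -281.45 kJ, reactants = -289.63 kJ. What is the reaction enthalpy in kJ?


dH_rxn = sum(dH_f products) - sum(dH_f reactants)
dH_rxn = -281.45 - (-289.63)
dH_rxn = 8.18 kJ:

8.18 kJ


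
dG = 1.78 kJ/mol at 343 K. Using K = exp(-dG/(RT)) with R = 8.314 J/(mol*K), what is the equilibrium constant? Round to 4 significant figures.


dG is in kJ/mol; multiply by 1000 to match R in J/(mol*K).
RT = 8.314 * 343 = 2851.702 J/mol
exponent = -dG*1000 / (RT) = -(1.78*1000) / 2851.702 = -0.62418864
K = exp(-0.62418864)
K = 0.53569589, rounded to 4 significant figures:

0.5357


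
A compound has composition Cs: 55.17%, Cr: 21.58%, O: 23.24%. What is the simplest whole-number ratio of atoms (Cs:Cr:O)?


Assume 100 g of compound, divide each mass% by atomic mass to get moles, then normalize by the smallest to get a raw atom ratio.
Moles per 100 g: Cs: 55.17/132.905 = 0.4151, Cr: 21.58/51.996 = 0.415, O: 23.24/15.999 = 1.4526
Raw ratio (divide by min = 0.415): Cs: 1.0, Cr: 1.0, O: 3.5
Multiply by 2 to clear fractions: Cs: 2.0 ~= 2, Cr: 2.0 ~= 2, O: 7.0 ~= 7
Reduce by GCD to get the simplest whole-number ratio:

2:2:7


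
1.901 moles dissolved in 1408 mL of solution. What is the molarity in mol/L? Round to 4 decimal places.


Convert volume to liters: V_L = V_mL / 1000.
V_L = 1408 / 1000 = 1.408 L
M = n / V_L = 1.901 / 1.408
M = 1.35014205 mol/L, rounded to 4 dp:

1.3501 mol/L


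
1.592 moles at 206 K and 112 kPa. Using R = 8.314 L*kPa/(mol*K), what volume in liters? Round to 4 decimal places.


PV = nRT, solve for V = nRT / P.
nRT = 1.592 * 8.314 * 206 = 2726.5929
V = 2726.5929 / 112
V = 24.34457946 L, rounded to 4 dp:

24.3446 L


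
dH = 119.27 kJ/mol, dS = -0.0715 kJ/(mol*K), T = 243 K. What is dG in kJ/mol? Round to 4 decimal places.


Gibbs: dG = dH - T*dS (consistent units, dS already in kJ/(mol*K)).
T*dS = 243 * -0.0715 = -17.3745
dG = 119.27 - (-17.3745)
dG = 136.6445 kJ/mol, rounded to 4 dp:

136.6445 kJ/mol


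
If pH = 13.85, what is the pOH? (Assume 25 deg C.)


At 25 deg C, pH + pOH = 14.
pOH = 14 - pH = 14 - 13.85
pOH = 0.15:

0.15


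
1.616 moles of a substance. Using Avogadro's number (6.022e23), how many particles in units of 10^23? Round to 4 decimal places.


N = n * NA, then divide by 1e23 for the requested units.
N / 1e23 = n * 6.022
N / 1e23 = 1.616 * 6.022
N / 1e23 = 9.731552, rounded to 4 dp:

9.7316


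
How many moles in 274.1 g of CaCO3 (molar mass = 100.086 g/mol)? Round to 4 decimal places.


n = mass / M
n = 274.1 / 100.086
n = 2.73864477 mol, rounded to 4 dp:

2.7386 mol


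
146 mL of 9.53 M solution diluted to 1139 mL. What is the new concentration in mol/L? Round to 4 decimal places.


Dilution: M1*V1 = M2*V2, solve for M2.
M2 = M1*V1 / V2
M2 = 9.53 * 146 / 1139
M2 = 1391.38 / 1139
M2 = 1.22158033 mol/L, rounded to 4 dp:

1.2216 mol/L


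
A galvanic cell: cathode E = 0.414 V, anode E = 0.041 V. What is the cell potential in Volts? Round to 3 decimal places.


Standard cell potential: E_cell = E_cathode - E_anode.
E_cell = 0.414 - (0.041)
E_cell = 0.373 V, rounded to 3 dp:

0.373 V


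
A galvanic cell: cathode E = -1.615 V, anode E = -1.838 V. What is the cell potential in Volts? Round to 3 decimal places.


Standard cell potential: E_cell = E_cathode - E_anode.
E_cell = -1.615 - (-1.838)
E_cell = 0.223 V, rounded to 3 dp:

0.223 V


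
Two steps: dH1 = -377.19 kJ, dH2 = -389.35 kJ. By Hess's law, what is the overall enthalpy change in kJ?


Hess's law: enthalpy is a state function, so add the step enthalpies.
dH_total = dH1 + dH2 = -377.19 + (-389.35)
dH_total = -766.54 kJ:

-766.54 kJ


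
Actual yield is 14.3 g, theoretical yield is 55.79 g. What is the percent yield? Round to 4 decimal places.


% yield = 100 * actual / theoretical
% yield = 100 * 14.3 / 55.79
% yield = 25.63183366 %, rounded to 4 dp:

25.6318 %


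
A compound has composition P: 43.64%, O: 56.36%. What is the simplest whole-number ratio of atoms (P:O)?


Assume 100 g of compound, divide each mass% by atomic mass to get moles, then normalize by the smallest to get a raw atom ratio.
Moles per 100 g: P: 43.64/30.974 = 1.4089, O: 56.36/15.999 = 3.5227
Raw ratio (divide by min = 1.4089): P: 1.0, O: 2.5
Multiply by 2 to clear fractions: P: 2.0 ~= 2, O: 5.001 ~= 5
Reduce by GCD to get the simplest whole-number ratio:

2:5


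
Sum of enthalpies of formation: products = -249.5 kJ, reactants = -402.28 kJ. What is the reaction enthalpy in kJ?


dH_rxn = sum(dH_f products) - sum(dH_f reactants)
dH_rxn = -249.5 - (-402.28)
dH_rxn = 152.78 kJ:

152.78 kJ


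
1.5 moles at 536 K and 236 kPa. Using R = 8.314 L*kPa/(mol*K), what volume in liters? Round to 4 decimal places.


PV = nRT, solve for V = nRT / P.
nRT = 1.5 * 8.314 * 536 = 6684.456
V = 6684.456 / 236
V = 28.3239661 L, rounded to 4 dp:

28.3240 L


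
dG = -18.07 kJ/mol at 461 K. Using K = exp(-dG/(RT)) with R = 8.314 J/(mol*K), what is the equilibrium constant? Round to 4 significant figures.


dG is in kJ/mol; multiply by 1000 to match R in J/(mol*K).
RT = 8.314 * 461 = 3832.754 J/mol
exponent = -dG*1000 / (RT) = -(-18.07*1000) / 3832.754 = 4.71462557
K = exp(4.71462557)
K = 111.56703, rounded to 4 significant figures:

111.6


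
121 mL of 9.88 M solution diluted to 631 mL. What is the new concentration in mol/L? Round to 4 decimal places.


Dilution: M1*V1 = M2*V2, solve for M2.
M2 = M1*V1 / V2
M2 = 9.88 * 121 / 631
M2 = 1195.48 / 631
M2 = 1.89458003 mol/L, rounded to 4 dp:

1.8946 mol/L


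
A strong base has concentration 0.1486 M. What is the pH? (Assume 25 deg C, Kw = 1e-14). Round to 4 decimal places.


A strong base dissociates completely, so [OH-] equals the given concentration.
pOH = -log10([OH-]) = -log10(0.1486) = 0.827981
pH = 14 - pOH = 14 - 0.827981
pH = 13.172019, rounded to 4 dp:

13.1720


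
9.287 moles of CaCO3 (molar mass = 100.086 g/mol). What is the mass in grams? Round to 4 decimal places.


mass = n * M
mass = 9.287 * 100.086
mass = 929.498682 g, rounded to 4 dp:

929.4987 g


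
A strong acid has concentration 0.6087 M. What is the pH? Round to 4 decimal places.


A strong acid dissociates completely, so [H+] equals the given concentration.
pH = -log10([H+]) = -log10(0.6087)
pH = 0.2155967, rounded to 4 dp:

0.2156


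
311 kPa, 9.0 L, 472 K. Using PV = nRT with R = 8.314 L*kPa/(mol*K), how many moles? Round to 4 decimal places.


PV = nRT, solve for n = PV / (RT).
PV = 311 * 9.0 = 2799.0
RT = 8.314 * 472 = 3924.208
n = 2799.0 / 3924.208
n = 0.71326494 mol, rounded to 4 dp:

0.7133 mol


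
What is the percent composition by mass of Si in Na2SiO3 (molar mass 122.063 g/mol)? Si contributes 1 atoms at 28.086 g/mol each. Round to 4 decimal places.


pct = 100 * (n_elem * M_elem) / M_total
mass_contribution = 1 * 28.086 = 28.086 g/mol
pct = 100 * 28.086 / 122.063
pct = 23.00942956 %, rounded to 4 dp:

23.0094 %


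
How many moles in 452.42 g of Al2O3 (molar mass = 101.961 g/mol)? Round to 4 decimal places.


n = mass / M
n = 452.42 / 101.961
n = 4.43718677 mol, rounded to 4 dp:

4.4372 mol


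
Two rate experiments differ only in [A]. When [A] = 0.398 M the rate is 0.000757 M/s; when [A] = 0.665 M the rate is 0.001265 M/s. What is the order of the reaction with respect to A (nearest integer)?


Rate is proportional to [A]^n, so rate2/rate1 = ([A]2/[A]1)^n. Take logs to solve for n.
rate2/rate1 = 0.001265 / 0.000757 = 1.6711
[A]2/[A]1 = 0.665 / 0.398 = 1.6709
n = ln(1.6711) / ln(1.6709) = 1.0
Nearest integer order:

1


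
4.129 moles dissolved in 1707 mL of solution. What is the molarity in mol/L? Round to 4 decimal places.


Convert volume to liters: V_L = V_mL / 1000.
V_L = 1707 / 1000 = 1.707 L
M = n / V_L = 4.129 / 1.707
M = 2.4188635 mol/L, rounded to 4 dp:

2.4189 mol/L


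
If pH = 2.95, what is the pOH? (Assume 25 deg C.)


At 25 deg C, pH + pOH = 14.
pOH = 14 - pH = 14 - 2.95
pOH = 11.05:

11.05


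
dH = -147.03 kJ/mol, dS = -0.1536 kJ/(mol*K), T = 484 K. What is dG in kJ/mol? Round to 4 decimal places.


Gibbs: dG = dH - T*dS (consistent units, dS already in kJ/(mol*K)).
T*dS = 484 * -0.1536 = -74.3424
dG = -147.03 - (-74.3424)
dG = -72.6876 kJ/mol, rounded to 4 dp:

-72.6876 kJ/mol


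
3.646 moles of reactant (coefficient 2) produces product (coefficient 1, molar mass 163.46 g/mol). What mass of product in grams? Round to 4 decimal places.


Use the coefficient ratio to convert reactant moles to product moles, then multiply by the product's molar mass.
moles_P = moles_R * (coeff_P / coeff_R) = 3.646 * (1/2) = 1.823
mass_P = moles_P * M_P = 1.823 * 163.46
mass_P = 297.98758 g, rounded to 4 dp:

297.9876 g


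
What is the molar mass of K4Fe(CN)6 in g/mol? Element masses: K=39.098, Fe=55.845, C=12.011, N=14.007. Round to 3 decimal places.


M = sum(count * atomic_mass) over atoms.
M = 4*39.098 + 1*55.845 + 6*12.011 + 6*14.007
M = 156.392 + 55.845 + 72.066 + 84.042
M = 368.345 g/mol, rounded to 3 dp:

368.345 g/mol
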